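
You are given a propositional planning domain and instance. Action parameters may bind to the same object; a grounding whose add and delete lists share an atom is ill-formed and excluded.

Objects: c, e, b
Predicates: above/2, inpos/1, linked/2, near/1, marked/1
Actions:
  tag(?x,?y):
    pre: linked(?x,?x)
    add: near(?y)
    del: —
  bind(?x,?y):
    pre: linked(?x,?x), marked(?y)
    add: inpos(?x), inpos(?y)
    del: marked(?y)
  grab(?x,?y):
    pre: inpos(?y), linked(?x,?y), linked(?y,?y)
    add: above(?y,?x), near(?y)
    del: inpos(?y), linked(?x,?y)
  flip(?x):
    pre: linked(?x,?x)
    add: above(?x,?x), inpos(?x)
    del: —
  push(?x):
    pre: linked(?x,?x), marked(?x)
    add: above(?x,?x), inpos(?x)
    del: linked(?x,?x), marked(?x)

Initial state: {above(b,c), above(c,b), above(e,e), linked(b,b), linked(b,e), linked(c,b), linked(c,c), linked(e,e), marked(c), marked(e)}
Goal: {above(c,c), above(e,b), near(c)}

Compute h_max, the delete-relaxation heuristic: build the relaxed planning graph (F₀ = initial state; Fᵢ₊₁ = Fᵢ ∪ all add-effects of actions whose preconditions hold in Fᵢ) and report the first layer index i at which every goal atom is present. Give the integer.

2

F0 = init (10 atoms)
F1 = F0 ∪ {above(b,b), above(c,c), inpos(b), inpos(c), inpos(e), near(b), near(c), near(e)}  (18 atoms)
F2 = F1 ∪ {above(e,b)}  (19 atoms)
goal ⊆ F2  ⇒  h_max = 2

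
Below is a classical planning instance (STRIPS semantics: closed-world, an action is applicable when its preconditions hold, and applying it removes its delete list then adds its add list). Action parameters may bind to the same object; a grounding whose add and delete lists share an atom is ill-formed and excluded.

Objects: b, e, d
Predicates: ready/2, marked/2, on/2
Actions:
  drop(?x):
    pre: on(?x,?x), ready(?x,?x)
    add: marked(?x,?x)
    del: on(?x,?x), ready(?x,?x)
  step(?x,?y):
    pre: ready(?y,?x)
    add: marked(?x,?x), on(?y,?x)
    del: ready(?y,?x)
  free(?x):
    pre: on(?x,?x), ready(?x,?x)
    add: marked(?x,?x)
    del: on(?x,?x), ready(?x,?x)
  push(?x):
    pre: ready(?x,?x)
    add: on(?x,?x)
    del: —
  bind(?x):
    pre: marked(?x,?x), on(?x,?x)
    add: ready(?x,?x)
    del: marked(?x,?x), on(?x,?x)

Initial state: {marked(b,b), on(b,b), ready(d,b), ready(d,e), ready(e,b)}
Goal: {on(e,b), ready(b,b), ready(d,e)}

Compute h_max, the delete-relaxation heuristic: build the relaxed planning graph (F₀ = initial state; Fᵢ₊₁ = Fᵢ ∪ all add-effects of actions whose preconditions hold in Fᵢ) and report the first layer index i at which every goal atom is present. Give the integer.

1

F0 = init (5 atoms)
F1 = F0 ∪ {marked(e,e), on(d,b), on(d,e), on(e,b), ready(b,b)}  (10 atoms)
goal ⊆ F1  ⇒  h_max = 1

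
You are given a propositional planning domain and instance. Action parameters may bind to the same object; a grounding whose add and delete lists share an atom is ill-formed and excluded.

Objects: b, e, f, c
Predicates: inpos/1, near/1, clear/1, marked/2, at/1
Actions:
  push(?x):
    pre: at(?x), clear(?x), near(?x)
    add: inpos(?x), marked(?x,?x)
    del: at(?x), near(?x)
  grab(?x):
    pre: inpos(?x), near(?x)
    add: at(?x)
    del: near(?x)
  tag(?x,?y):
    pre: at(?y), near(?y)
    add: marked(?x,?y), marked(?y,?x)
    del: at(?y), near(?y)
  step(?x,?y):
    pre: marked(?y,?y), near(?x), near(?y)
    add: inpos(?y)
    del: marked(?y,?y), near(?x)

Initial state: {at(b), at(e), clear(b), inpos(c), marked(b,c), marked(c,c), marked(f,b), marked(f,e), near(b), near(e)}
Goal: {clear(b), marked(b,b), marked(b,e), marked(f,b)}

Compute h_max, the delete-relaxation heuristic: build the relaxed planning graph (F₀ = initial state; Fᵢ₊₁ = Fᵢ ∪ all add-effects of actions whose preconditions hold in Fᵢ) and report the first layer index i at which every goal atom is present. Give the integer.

1

F0 = init (10 atoms)
F1 = F0 ∪ {inpos(b), marked(b,b), marked(b,e), marked(b,f), marked(c,b), marked(c,e), marked(e,b), marked(e,c), marked(e,e), marked(e,f)}  (20 atoms)
goal ⊆ F1  ⇒  h_max = 1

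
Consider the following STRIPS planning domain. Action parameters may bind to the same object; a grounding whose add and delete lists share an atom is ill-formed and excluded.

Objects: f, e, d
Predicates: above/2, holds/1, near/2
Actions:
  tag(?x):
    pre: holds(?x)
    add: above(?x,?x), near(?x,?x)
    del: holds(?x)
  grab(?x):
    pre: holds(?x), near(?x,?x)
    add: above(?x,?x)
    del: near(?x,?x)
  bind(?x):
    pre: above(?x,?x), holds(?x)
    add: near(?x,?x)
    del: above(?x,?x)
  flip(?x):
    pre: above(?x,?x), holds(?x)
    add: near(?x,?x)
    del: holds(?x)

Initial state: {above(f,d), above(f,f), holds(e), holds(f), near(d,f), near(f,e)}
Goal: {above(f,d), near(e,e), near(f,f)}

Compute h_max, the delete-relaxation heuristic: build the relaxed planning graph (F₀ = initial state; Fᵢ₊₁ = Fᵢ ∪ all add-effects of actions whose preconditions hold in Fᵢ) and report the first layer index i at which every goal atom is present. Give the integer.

F0 = init (6 atoms)
F1 = F0 ∪ {above(e,e), near(e,e), near(f,f)}  (9 atoms)
goal ⊆ F1  ⇒  h_max = 1

1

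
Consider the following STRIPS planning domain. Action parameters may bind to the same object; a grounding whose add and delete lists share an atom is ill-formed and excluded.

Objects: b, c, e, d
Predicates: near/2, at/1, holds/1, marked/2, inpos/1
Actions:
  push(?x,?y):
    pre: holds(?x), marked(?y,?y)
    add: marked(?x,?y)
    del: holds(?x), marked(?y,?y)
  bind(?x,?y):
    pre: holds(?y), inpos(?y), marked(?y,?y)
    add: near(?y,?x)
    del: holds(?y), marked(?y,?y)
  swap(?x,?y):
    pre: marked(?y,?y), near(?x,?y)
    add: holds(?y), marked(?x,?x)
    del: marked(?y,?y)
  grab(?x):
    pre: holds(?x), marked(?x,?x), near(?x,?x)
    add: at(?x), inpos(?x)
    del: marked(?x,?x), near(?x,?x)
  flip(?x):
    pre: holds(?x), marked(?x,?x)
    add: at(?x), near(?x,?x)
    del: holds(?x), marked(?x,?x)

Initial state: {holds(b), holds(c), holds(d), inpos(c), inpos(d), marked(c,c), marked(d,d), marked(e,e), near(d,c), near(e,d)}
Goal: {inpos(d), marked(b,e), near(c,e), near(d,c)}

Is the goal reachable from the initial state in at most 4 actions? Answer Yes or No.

1. push(b,e)  →  {holds(c), holds(d), inpos(c), inpos(d), marked(b,e), marked(c,c), marked(d,d), near(d,c), near(e,d)}
2. bind(e,c)  →  {holds(d), inpos(c), inpos(d), marked(b,e), marked(d,d), near(c,e), near(d,c), near(e,d)}
optimal plan length = 2; 2 ≤ 4

Yes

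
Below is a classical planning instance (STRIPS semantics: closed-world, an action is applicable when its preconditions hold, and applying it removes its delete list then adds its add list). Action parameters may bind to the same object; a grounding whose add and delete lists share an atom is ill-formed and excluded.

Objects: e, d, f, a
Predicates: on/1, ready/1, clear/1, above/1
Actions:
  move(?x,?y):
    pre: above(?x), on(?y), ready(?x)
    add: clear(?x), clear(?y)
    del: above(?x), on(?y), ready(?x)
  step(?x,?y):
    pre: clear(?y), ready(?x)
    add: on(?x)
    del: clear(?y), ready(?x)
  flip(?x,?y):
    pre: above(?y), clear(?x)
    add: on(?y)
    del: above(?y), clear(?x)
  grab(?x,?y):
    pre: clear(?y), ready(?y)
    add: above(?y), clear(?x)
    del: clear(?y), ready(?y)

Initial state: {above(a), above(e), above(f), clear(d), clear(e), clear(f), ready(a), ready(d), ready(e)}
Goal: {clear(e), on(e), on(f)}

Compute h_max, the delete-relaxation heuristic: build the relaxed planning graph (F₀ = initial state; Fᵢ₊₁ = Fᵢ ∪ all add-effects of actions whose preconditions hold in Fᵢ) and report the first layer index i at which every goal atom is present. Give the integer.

F0 = init (9 atoms)
F1 = F0 ∪ {above(d), clear(a), on(a), on(d), on(e), on(f)}  (15 atoms)
goal ⊆ F1  ⇒  h_max = 1

1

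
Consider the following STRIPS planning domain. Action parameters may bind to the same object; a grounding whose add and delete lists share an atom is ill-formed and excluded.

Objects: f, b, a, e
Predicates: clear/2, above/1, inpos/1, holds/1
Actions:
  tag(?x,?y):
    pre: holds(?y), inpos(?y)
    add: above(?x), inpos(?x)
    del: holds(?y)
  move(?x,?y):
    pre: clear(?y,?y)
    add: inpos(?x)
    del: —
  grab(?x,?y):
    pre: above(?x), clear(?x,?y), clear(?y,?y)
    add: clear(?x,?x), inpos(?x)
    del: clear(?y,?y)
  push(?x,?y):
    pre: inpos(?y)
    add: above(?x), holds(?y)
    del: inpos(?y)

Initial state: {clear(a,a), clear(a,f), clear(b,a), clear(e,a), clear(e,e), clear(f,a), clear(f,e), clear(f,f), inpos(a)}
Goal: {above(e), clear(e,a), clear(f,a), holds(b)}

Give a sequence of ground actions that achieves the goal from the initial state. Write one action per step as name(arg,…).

1. move(b,f)  →  {clear(a,a), clear(a,f), clear(b,a), clear(e,a), clear(e,e), clear(f,a), clear(f,e), clear(f,f), inpos(a), inpos(b)}
2. push(e,b)  →  {above(e), clear(a,a), clear(a,f), clear(b,a), clear(e,a), clear(e,e), clear(f,a), clear(f,e), clear(f,f), holds(b), inpos(a)}

move(b,f); push(e,b)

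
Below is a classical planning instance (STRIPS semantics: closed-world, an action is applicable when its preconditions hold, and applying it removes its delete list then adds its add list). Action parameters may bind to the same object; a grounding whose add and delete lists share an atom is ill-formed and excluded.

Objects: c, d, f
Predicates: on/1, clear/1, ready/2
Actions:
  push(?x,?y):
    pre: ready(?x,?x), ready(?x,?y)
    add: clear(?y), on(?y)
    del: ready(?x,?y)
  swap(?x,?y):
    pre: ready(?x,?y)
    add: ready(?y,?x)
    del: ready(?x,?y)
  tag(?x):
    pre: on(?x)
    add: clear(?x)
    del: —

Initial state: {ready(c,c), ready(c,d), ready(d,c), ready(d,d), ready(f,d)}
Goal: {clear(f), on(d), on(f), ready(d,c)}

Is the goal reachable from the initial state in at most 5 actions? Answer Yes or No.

Yes

1. push(c,d)  →  {clear(d), on(d), ready(c,c), ready(d,c), ready(d,d), ready(f,d)}
2. swap(f,d)  →  {clear(d), on(d), ready(c,c), ready(d,c), ready(d,d), ready(d,f)}
3. push(d,f)  →  {clear(d), clear(f), on(d), on(f), ready(c,c), ready(d,c), ready(d,d)}
optimal plan length = 3; 3 ≤ 5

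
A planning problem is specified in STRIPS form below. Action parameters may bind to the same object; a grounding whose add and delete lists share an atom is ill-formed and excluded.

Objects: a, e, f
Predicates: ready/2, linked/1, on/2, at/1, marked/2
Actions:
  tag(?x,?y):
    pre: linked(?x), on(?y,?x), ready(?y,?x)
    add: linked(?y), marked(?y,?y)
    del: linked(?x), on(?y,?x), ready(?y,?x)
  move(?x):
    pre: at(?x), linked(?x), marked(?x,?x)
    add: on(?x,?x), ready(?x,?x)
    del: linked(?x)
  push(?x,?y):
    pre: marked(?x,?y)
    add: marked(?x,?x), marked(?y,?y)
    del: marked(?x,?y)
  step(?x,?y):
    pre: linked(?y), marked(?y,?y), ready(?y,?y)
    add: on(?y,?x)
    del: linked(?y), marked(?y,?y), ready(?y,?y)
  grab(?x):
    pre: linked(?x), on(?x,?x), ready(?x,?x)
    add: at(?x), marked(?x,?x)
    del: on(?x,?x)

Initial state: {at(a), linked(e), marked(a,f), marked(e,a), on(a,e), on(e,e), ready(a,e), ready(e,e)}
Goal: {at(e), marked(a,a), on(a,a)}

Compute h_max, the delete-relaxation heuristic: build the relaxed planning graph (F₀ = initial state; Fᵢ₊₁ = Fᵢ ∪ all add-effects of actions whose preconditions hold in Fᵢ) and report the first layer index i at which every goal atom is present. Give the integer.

2

F0 = init (8 atoms)
F1 = F0 ∪ {at(e), linked(a), marked(a,a), marked(e,e), marked(f,f)}  (13 atoms)
F2 = F1 ∪ {on(a,a), on(e,a), on(e,f), ready(a,a)}  (17 atoms)
goal ⊆ F2  ⇒  h_max = 2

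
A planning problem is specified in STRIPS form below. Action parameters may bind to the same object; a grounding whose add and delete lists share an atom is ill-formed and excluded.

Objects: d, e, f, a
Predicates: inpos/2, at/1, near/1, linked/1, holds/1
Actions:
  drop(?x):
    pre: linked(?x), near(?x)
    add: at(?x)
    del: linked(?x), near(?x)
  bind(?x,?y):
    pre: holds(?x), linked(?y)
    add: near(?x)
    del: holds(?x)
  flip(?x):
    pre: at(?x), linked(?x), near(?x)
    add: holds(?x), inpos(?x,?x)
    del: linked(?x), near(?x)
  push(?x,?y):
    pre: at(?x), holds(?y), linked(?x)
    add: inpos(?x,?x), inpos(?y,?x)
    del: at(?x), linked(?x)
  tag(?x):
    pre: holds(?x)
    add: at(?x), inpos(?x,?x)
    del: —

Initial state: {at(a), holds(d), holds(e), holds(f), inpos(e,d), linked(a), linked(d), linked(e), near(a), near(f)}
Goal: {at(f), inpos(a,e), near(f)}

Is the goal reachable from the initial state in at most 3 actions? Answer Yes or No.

No

1. flip(a)  →  {at(a), holds(a), holds(d), holds(e), holds(f), inpos(a,a), inpos(e,d), linked(d), linked(e), near(f)}
2. tag(e)  →  {at(a), at(e), holds(a), holds(d), holds(e), holds(f), inpos(a,a), inpos(e,d), inpos(e,e), linked(d), linked(e), near(f)}
3. push(e,a)  →  {at(a), holds(a), holds(d), holds(e), holds(f), inpos(a,a), inpos(a,e), inpos(e,d), inpos(e,e), linked(d), near(f)}
4. tag(f)  →  {at(a), at(f), holds(a), holds(d), holds(e), holds(f), inpos(a,a), inpos(a,e), inpos(e,d), inpos(e,e), inpos(f,f), linked(d), near(f)}
optimal plan length = 4; 4 > 3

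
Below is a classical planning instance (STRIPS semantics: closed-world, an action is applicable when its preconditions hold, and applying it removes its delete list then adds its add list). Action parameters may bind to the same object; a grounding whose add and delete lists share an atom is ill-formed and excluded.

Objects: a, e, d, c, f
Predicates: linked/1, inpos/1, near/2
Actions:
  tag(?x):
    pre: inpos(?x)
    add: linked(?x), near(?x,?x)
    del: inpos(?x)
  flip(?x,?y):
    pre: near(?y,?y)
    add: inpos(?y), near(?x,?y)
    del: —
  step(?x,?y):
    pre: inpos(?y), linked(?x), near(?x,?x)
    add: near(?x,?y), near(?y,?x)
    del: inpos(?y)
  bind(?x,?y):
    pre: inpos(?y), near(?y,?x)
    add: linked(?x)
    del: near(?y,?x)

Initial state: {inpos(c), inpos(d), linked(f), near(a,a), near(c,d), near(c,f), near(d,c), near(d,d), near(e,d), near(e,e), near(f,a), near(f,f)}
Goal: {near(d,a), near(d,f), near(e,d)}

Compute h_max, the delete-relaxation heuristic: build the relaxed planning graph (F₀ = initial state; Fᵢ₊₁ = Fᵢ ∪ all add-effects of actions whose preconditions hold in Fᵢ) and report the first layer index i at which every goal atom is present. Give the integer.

1

F0 = init (12 atoms)
F1 = F0 ∪ {inpos(a), inpos(e), inpos(f), linked(c), linked(d), near(a,d), near(a,e), near(a,f), near(c,a), near(c,c), near(c,e), near(d,a), near(d,e), near(d,f), near(e,a), near(e,f), near(f,c), near(f,d), near(f,e)}  (31 atoms)
goal ⊆ F1  ⇒  h_max = 1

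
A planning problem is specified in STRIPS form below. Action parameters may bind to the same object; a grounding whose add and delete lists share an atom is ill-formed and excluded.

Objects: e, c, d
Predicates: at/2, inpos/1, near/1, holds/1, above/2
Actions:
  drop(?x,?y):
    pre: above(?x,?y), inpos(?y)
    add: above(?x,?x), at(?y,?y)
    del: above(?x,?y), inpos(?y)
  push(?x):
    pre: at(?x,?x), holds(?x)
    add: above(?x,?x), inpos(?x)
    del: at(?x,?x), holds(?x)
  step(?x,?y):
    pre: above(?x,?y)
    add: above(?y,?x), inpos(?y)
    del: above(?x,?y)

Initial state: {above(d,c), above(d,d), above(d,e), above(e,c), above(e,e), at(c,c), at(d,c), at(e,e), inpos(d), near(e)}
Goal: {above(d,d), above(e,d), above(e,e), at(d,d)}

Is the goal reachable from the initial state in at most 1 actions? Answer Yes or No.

No

1. step(d,e)  →  {above(d,c), above(d,d), above(e,c), above(e,d), above(e,e), at(c,c), at(d,c), at(e,e), inpos(d), inpos(e), near(e)}
2. step(d,c)  →  {above(c,d), above(d,d), above(e,c), above(e,d), above(e,e), at(c,c), at(d,c), at(e,e), inpos(c), inpos(d), inpos(e), near(e)}
3. drop(c,d)  →  {above(c,c), above(d,d), above(e,c), above(e,d), above(e,e), at(c,c), at(d,c), at(d,d), at(e,e), inpos(c), inpos(e), near(e)}
optimal plan length = 3; 3 > 1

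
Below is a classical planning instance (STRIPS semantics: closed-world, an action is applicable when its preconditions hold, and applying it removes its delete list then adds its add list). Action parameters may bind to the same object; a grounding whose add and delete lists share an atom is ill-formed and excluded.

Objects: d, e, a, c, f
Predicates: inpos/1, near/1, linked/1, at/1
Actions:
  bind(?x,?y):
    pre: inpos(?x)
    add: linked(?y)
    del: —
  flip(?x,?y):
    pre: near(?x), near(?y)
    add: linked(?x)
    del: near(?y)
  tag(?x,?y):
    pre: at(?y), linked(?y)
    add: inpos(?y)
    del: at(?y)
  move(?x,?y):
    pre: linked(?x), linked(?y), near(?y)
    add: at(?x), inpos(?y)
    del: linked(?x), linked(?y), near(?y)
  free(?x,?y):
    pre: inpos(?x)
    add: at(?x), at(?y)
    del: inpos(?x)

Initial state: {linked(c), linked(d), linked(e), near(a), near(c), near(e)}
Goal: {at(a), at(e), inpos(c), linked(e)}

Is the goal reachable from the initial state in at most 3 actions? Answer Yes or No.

1. flip(a,e)  →  {linked(a), linked(c), linked(d), linked(e), near(a), near(c)}
2. move(d,a)  →  {at(d), inpos(a), linked(c), linked(e), near(c)}
3. move(c,c)  →  {at(c), at(d), inpos(a), inpos(c), linked(e)}
4. free(a,e)  →  {at(a), at(c), at(d), at(e), inpos(c), linked(e)}
optimal plan length = 4; 4 > 3

No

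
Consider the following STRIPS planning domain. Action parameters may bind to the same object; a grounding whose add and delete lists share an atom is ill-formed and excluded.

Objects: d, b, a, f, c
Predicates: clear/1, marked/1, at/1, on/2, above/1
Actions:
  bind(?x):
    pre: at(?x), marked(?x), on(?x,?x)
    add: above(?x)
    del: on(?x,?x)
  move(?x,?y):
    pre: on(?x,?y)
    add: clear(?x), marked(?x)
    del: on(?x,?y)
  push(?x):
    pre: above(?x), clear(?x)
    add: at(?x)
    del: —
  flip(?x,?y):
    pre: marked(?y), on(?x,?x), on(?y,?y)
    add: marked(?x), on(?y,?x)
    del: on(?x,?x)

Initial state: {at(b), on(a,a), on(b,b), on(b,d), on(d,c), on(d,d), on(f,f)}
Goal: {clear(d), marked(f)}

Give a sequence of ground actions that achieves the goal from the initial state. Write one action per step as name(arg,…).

1. move(d,d)  →  {at(b), clear(d), marked(d), on(a,a), on(b,b), on(b,d), on(d,c), on(f,f)}
2. move(f,f)  →  {at(b), clear(d), clear(f), marked(d), marked(f), on(a,a), on(b,b), on(b,d), on(d,c)}

move(d,d); move(f,f)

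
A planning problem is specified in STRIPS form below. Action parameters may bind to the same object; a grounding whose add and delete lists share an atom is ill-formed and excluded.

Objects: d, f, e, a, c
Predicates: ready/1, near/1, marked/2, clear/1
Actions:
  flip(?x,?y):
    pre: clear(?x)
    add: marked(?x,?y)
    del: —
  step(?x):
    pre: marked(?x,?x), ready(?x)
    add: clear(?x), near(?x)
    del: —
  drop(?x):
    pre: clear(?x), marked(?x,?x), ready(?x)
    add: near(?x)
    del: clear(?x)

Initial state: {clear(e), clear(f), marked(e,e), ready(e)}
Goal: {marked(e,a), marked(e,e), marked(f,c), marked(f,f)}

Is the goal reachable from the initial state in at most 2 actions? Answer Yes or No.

1. flip(f,f)  →  {clear(e), clear(f), marked(e,e), marked(f,f), ready(e)}
2. flip(f,c)  →  {clear(e), clear(f), marked(e,e), marked(f,c), marked(f,f), ready(e)}
3. flip(e,a)  →  {clear(e), clear(f), marked(e,a), marked(e,e), marked(f,c), marked(f,f), ready(e)}
optimal plan length = 3; 3 > 2

No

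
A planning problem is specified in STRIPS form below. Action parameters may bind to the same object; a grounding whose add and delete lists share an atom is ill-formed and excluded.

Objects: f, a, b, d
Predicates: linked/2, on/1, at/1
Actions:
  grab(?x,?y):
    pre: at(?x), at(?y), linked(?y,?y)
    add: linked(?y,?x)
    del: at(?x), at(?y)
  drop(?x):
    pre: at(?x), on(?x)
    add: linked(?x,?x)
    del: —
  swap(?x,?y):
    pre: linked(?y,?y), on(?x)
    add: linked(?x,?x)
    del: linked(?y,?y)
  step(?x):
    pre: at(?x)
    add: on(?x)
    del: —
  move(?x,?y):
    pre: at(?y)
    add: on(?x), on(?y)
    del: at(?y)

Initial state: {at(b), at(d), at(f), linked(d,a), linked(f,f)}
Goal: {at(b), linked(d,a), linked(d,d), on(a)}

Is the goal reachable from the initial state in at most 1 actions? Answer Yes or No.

1. move(a,d)  →  {at(b), at(f), linked(d,a), linked(f,f), on(a), on(d)}
2. swap(d,f)  →  {at(b), at(f), linked(d,a), linked(d,d), on(a), on(d)}
optimal plan length = 2; 2 > 1

No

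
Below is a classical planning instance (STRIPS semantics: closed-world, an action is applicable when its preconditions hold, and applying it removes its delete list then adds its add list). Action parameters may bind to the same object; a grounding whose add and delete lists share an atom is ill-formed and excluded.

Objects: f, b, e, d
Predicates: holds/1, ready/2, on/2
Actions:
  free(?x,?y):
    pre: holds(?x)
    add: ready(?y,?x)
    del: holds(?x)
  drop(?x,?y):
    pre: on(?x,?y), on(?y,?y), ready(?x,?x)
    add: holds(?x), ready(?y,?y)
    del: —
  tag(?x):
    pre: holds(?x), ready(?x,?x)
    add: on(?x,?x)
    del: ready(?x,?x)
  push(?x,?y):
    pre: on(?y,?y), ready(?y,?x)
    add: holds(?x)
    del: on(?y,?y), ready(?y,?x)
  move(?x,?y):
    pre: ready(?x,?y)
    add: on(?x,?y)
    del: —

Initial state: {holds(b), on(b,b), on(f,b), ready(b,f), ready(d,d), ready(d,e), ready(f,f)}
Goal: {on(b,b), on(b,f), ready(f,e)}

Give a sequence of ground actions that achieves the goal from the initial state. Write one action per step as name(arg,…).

move(b,f); move(d,d); push(e,d); free(e,f)

1. move(b,f)  →  {holds(b), on(b,b), on(b,f), on(f,b), ready(b,f), ready(d,d), ready(d,e), ready(f,f)}
2. move(d,d)  →  {holds(b), on(b,b), on(b,f), on(d,d), on(f,b), ready(b,f), ready(d,d), ready(d,e), ready(f,f)}
3. push(e,d)  →  {holds(b), holds(e), on(b,b), on(b,f), on(f,b), ready(b,f), ready(d,d), ready(f,f)}
4. free(e,f)  →  {holds(b), on(b,b), on(b,f), on(f,b), ready(b,f), ready(d,d), ready(f,e), ready(f,f)}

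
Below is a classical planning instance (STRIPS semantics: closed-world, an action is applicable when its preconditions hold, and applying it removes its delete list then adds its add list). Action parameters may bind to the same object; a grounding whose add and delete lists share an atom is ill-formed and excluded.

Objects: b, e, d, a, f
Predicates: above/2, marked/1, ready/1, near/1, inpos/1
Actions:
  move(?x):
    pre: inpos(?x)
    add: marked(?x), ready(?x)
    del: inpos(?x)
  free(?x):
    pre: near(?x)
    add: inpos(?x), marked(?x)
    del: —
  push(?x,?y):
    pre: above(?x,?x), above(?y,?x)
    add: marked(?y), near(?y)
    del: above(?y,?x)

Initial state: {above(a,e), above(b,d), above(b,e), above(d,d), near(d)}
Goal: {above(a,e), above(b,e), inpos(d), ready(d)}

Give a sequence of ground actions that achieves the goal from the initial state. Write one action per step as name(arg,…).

1. free(d)  →  {above(a,e), above(b,d), above(b,e), above(d,d), inpos(d), marked(d), near(d)}
2. move(d)  →  {above(a,e), above(b,d), above(b,e), above(d,d), marked(d), near(d), ready(d)}
3. free(d)  →  {above(a,e), above(b,d), above(b,e), above(d,d), inpos(d), marked(d), near(d), ready(d)}

free(d); move(d); free(d)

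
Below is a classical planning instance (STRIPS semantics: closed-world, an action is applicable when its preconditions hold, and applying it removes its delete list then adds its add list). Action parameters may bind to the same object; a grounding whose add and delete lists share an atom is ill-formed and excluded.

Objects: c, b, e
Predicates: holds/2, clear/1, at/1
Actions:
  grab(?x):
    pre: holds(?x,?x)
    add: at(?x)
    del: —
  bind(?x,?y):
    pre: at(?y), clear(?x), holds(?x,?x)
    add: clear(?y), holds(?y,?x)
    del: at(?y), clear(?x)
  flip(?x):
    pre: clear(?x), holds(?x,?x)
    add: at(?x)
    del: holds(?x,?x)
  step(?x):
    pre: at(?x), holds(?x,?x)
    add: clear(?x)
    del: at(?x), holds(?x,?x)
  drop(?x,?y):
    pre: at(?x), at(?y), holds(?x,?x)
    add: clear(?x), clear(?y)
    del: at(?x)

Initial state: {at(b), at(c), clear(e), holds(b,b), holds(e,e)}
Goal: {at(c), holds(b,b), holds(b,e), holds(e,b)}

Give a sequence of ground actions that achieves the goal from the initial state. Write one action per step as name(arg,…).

1. grab(e)  →  {at(b), at(c), at(e), clear(e), holds(b,b), holds(e,e)}
2. bind(e,b)  →  {at(c), at(e), clear(b), holds(b,b), holds(b,e), holds(e,e)}
3. bind(b,e)  →  {at(c), clear(e), holds(b,b), holds(b,e), holds(e,b), holds(e,e)}

grab(e); bind(e,b); bind(b,e)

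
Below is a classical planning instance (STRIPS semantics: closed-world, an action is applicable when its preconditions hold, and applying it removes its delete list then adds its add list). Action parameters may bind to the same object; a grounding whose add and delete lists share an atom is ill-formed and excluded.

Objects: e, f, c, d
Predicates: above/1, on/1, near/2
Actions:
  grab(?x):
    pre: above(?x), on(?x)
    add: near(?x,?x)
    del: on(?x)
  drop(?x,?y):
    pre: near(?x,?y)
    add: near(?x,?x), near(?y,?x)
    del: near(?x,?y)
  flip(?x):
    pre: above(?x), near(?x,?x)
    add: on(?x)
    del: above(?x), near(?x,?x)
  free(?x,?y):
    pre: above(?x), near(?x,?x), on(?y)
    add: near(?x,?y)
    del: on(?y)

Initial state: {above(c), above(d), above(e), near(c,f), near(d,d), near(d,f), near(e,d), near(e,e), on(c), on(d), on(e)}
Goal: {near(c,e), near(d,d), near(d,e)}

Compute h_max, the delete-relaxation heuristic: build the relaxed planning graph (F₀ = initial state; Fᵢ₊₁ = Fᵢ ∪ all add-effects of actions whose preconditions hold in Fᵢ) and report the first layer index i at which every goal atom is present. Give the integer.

F0 = init (11 atoms)
F1 = F0 ∪ {near(c,c), near(d,c), near(d,e), near(e,c), near(f,c), near(f,d)}  (17 atoms)
F2 = F1 ∪ {near(c,d), near(c,e), near(f,f)}  (20 atoms)
goal ⊆ F2  ⇒  h_max = 2

2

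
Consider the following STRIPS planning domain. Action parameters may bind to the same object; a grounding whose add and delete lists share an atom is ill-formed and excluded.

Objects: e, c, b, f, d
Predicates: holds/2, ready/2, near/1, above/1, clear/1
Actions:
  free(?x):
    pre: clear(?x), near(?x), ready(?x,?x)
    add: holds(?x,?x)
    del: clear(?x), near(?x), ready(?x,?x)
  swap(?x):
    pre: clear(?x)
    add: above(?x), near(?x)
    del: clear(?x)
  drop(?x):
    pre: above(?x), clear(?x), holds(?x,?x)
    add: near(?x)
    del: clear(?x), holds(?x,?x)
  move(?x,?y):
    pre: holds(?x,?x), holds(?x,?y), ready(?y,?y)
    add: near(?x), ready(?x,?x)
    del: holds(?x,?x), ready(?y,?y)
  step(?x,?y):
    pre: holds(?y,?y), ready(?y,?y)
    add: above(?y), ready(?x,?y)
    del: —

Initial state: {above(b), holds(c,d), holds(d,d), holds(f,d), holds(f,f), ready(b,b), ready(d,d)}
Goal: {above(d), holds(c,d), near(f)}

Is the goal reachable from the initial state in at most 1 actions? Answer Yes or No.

No

1. step(e,d)  →  {above(b), above(d), holds(c,d), holds(d,d), holds(f,d), holds(f,f), ready(b,b), ready(d,d), ready(e,d)}
2. move(f,d)  →  {above(b), above(d), holds(c,d), holds(d,d), holds(f,d), near(f), ready(b,b), ready(e,d), ready(f,f)}
optimal plan length = 2; 2 > 1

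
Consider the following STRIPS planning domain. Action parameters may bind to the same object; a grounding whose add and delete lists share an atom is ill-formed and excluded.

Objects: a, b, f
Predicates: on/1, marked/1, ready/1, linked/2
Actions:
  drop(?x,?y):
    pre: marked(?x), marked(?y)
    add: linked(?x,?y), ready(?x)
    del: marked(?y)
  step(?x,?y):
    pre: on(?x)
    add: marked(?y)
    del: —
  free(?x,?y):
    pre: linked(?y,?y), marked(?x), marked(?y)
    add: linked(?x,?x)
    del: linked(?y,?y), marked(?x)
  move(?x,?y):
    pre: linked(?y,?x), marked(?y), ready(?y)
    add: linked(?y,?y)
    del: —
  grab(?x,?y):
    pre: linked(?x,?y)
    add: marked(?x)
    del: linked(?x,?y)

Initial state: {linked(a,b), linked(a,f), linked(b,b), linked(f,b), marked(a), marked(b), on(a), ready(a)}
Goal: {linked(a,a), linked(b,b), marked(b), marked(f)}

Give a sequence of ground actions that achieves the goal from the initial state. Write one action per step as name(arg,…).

1. drop(a,a)  →  {linked(a,a), linked(a,b), linked(a,f), linked(b,b), linked(f,b), marked(b), on(a), ready(a)}
2. step(a,f)  →  {linked(a,a), linked(a,b), linked(a,f), linked(b,b), linked(f,b), marked(b), marked(f), on(a), ready(a)}

drop(a,a); step(a,f)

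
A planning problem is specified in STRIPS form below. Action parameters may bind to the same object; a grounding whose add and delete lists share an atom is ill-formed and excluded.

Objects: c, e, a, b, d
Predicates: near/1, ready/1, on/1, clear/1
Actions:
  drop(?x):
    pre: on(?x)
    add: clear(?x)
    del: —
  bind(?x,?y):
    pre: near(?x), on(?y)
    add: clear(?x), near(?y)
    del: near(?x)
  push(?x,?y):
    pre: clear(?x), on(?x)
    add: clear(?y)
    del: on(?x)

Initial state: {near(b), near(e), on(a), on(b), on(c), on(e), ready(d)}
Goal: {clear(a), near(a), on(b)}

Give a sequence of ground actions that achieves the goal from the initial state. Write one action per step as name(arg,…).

1. drop(a)  →  {clear(a), near(b), near(e), on(a), on(b), on(c), on(e), ready(d)}
2. bind(e,a)  →  {clear(a), clear(e), near(a), near(b), on(a), on(b), on(c), on(e), ready(d)}

drop(a); bind(e,a)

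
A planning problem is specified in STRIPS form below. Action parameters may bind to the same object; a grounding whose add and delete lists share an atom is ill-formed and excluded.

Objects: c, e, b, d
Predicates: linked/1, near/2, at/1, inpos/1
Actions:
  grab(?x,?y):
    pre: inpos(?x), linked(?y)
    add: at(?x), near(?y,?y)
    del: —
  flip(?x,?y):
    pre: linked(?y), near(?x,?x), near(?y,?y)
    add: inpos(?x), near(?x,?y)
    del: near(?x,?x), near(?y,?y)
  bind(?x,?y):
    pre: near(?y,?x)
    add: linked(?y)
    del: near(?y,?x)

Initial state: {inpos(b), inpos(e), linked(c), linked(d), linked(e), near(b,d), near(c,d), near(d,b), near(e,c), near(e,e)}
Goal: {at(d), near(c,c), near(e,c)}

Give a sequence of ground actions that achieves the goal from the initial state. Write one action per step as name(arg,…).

1. grab(e,d)  →  {at(e), inpos(b), inpos(e), linked(c), linked(d), linked(e), near(b,d), near(c,d), near(d,b), near(d,d), near(e,c), near(e,e)}
2. flip(d,e)  →  {at(e), inpos(b), inpos(d), inpos(e), linked(c), linked(d), linked(e), near(b,d), near(c,d), near(d,b), near(d,e), near(e,c)}
3. grab(d,c)  →  {at(d), at(e), inpos(b), inpos(d), inpos(e), linked(c), linked(d), linked(e), near(b,d), near(c,c), near(c,d), near(d,b), near(d,e), near(e,c)}

grab(e,d); flip(d,e); grab(d,c)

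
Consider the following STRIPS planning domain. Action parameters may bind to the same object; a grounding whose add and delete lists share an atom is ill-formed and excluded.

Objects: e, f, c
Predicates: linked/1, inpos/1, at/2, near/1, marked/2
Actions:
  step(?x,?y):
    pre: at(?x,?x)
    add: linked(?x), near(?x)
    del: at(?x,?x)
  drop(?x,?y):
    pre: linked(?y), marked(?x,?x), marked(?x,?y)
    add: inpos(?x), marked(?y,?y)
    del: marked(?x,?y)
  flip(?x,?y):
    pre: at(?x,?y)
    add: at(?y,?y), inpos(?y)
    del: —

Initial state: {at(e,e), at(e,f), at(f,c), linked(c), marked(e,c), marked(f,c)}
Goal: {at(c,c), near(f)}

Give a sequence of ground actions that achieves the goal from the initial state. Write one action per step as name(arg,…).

flip(e,f); step(f,e); flip(f,c)

1. flip(e,f)  →  {at(e,e), at(e,f), at(f,c), at(f,f), inpos(f), linked(c), marked(e,c), marked(f,c)}
2. step(f,e)  →  {at(e,e), at(e,f), at(f,c), inpos(f), linked(c), linked(f), marked(e,c), marked(f,c), near(f)}
3. flip(f,c)  →  {at(c,c), at(e,e), at(e,f), at(f,c), inpos(c), inpos(f), linked(c), linked(f), marked(e,c), marked(f,c), near(f)}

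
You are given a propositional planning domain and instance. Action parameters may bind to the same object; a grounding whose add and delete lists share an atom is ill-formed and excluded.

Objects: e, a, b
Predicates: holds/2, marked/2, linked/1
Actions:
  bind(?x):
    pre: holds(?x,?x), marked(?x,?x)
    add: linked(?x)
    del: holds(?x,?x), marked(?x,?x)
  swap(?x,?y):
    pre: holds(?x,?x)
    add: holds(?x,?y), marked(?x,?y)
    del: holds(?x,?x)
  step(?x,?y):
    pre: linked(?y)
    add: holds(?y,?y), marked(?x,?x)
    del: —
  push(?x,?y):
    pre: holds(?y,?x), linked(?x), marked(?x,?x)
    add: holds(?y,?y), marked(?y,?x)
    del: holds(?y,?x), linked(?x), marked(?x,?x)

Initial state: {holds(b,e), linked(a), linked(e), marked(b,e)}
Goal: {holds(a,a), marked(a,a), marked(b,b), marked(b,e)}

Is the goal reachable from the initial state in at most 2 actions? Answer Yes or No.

1. step(a,e)  →  {holds(b,e), holds(e,e), linked(a), linked(e), marked(a,a), marked(b,e)}
2. step(b,a)  →  {holds(a,a), holds(b,e), holds(e,e), linked(a), linked(e), marked(a,a), marked(b,b), marked(b,e)}
optimal plan length = 2; 2 ≤ 2

Yes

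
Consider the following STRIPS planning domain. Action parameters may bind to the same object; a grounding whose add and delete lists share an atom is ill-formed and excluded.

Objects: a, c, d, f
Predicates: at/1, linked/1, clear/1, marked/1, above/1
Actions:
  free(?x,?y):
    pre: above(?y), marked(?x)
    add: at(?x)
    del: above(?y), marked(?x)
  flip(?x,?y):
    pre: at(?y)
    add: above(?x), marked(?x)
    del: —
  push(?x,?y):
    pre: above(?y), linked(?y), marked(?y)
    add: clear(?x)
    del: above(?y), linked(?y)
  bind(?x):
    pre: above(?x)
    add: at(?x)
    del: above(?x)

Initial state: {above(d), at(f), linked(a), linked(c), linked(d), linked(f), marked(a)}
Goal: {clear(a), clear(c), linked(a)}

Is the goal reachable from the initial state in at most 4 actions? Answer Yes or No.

Yes

1. flip(c,f)  →  {above(c), above(d), at(f), linked(a), linked(c), linked(d), linked(f), marked(a), marked(c)}
2. flip(d,f)  →  {above(c), above(d), at(f), linked(a), linked(c), linked(d), linked(f), marked(a), marked(c), marked(d)}
3. push(a,c)  →  {above(d), at(f), clear(a), linked(a), linked(d), linked(f), marked(a), marked(c), marked(d)}
4. push(c,d)  →  {at(f), clear(a), clear(c), linked(a), linked(f), marked(a), marked(c), marked(d)}
optimal plan length = 4; 4 ≤ 4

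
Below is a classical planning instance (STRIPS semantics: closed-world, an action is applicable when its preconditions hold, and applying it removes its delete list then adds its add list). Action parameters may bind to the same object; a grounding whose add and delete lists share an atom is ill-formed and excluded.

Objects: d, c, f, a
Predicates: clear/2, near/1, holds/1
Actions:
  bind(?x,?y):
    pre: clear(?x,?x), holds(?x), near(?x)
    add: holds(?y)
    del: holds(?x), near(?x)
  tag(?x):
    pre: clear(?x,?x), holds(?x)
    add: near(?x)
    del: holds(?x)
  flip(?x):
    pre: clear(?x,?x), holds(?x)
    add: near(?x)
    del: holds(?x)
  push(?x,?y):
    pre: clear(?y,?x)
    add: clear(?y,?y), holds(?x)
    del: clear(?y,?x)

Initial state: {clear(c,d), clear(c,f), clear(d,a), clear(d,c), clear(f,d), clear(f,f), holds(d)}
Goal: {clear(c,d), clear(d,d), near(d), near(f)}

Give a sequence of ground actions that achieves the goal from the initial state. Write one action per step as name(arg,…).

push(c,d); tag(d); push(f,c); tag(f)

1. push(c,d)  →  {clear(c,d), clear(c,f), clear(d,a), clear(d,d), clear(f,d), clear(f,f), holds(c), holds(d)}
2. tag(d)  →  {clear(c,d), clear(c,f), clear(d,a), clear(d,d), clear(f,d), clear(f,f), holds(c), near(d)}
3. push(f,c)  →  {clear(c,c), clear(c,d), clear(d,a), clear(d,d), clear(f,d), clear(f,f), holds(c), holds(f), near(d)}
4. tag(f)  →  {clear(c,c), clear(c,d), clear(d,a), clear(d,d), clear(f,d), clear(f,f), holds(c), near(d), near(f)}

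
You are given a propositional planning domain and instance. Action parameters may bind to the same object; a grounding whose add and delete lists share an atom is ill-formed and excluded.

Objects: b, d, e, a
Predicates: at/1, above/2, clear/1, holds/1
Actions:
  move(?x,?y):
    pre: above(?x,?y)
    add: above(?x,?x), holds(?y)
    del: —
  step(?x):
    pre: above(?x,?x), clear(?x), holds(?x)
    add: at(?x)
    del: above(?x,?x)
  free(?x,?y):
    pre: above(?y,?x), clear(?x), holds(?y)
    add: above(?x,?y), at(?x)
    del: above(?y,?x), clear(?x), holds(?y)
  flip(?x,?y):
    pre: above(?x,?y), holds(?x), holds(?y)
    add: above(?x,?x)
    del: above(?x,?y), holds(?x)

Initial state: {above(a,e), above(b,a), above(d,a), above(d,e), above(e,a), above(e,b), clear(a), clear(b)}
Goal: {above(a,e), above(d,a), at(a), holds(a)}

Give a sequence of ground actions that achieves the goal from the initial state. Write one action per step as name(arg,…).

move(b,a); move(b,b); free(a,b)

1. move(b,a)  →  {above(a,e), above(b,a), above(b,b), above(d,a), above(d,e), above(e,a), above(e,b), clear(a), clear(b), holds(a)}
2. move(b,b)  →  {above(a,e), above(b,a), above(b,b), above(d,a), above(d,e), above(e,a), above(e,b), clear(a), clear(b), holds(a), holds(b)}
3. free(a,b)  →  {above(a,b), above(a,e), above(b,b), above(d,a), above(d,e), above(e,a), above(e,b), at(a), clear(b), holds(a)}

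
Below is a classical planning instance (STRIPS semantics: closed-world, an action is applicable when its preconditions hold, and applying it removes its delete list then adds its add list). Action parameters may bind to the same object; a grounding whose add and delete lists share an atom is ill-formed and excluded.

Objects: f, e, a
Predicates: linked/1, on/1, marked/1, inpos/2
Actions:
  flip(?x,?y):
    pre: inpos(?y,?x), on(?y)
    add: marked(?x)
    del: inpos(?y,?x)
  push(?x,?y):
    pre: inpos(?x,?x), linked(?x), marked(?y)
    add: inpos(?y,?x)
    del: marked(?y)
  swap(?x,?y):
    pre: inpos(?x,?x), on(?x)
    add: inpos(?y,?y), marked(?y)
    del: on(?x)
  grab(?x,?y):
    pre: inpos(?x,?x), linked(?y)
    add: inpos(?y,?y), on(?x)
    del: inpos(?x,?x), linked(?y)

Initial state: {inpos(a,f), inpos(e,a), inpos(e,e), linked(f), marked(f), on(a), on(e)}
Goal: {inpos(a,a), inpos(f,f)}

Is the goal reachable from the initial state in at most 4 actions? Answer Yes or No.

1. swap(e,a)  →  {inpos(a,a), inpos(a,f), inpos(e,a), inpos(e,e), linked(f), marked(a), marked(f), on(a)}
2. swap(a,f)  →  {inpos(a,a), inpos(a,f), inpos(e,a), inpos(e,e), inpos(f,f), linked(f), marked(a), marked(f)}
optimal plan length = 2; 2 ≤ 4

Yes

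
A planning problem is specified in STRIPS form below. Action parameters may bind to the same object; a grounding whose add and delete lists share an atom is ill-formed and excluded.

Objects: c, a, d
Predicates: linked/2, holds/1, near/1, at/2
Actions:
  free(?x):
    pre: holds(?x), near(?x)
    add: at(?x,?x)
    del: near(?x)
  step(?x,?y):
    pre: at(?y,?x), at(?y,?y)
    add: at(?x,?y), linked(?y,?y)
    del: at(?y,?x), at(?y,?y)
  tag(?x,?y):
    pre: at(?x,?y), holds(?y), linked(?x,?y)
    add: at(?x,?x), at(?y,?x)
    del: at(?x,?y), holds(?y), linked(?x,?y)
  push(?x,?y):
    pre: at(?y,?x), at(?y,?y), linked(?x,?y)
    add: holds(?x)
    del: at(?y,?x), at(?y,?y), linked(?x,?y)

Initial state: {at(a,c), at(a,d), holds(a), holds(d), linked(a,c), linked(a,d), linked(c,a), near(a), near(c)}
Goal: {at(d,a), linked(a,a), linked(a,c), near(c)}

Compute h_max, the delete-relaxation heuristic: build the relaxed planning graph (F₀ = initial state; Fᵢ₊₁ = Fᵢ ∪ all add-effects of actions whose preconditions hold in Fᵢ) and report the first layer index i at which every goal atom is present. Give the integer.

F0 = init (9 atoms)
F1 = F0 ∪ {at(a,a), at(d,a)}  (11 atoms)
F2 = F1 ∪ {at(c,a), holds(c), linked(a,a)}  (14 atoms)
goal ⊆ F2  ⇒  h_max = 2

2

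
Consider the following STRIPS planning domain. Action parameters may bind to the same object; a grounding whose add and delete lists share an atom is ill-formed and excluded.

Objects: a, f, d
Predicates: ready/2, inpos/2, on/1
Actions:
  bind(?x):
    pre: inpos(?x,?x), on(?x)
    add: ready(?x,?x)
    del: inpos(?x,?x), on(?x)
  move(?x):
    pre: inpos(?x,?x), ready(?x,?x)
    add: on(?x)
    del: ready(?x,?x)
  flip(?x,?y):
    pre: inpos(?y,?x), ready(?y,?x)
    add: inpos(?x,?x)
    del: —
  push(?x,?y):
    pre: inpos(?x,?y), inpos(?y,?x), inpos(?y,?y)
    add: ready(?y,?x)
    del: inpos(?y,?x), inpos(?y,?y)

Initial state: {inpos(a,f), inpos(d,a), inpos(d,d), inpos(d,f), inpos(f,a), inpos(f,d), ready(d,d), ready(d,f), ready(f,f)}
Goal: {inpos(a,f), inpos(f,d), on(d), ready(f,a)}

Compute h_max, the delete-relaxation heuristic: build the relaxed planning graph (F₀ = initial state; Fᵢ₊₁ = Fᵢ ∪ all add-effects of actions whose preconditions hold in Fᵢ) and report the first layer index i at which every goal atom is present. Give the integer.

F0 = init (9 atoms)
F1 = F0 ∪ {inpos(f,f), on(d)}  (11 atoms)
F2 = F1 ∪ {on(f), ready(f,a), ready(f,d)}  (14 atoms)
goal ⊆ F2  ⇒  h_max = 2

2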